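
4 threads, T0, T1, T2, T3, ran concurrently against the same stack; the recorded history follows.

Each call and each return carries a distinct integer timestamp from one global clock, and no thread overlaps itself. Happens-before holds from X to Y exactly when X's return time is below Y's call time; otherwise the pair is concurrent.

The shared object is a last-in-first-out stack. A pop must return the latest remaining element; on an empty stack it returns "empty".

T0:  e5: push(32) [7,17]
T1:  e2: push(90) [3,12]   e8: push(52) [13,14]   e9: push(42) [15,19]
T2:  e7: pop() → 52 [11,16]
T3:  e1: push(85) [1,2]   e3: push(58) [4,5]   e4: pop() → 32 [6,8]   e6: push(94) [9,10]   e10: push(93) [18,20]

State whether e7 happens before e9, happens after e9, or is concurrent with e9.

e7 spans [11,16], e9 spans [15,19]
the intervals overlap in both directions

concurrent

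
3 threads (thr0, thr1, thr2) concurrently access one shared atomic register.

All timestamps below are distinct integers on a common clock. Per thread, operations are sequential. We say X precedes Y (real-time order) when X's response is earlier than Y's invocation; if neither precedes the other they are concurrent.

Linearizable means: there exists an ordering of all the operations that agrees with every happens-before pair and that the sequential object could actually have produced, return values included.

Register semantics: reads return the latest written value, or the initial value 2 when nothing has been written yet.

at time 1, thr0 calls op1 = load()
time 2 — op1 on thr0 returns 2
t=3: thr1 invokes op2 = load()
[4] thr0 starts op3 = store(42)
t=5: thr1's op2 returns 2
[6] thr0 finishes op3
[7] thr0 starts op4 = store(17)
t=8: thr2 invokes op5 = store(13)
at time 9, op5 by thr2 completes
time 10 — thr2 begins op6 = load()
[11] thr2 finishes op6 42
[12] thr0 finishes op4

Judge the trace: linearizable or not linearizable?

not linearizable

already the first 11 events (up to op6's response at time 11) admit no linearization; the first 10 still do
no legal order exists: 2 real-time-consistent candidates over 5 completed atomic register operations, all rejected
no completion choice of the 1 pending operation (op4) rescues it — every subset was tried
one such order, op1, op2, op3, op5, op6 (pending dropped), breaks at step 5 where op6 load() → 42 is illegal
one such order, op1, op3, op2, op5, op6 (pending dropped), breaks at step 3 where op2 load() → 2 is illegal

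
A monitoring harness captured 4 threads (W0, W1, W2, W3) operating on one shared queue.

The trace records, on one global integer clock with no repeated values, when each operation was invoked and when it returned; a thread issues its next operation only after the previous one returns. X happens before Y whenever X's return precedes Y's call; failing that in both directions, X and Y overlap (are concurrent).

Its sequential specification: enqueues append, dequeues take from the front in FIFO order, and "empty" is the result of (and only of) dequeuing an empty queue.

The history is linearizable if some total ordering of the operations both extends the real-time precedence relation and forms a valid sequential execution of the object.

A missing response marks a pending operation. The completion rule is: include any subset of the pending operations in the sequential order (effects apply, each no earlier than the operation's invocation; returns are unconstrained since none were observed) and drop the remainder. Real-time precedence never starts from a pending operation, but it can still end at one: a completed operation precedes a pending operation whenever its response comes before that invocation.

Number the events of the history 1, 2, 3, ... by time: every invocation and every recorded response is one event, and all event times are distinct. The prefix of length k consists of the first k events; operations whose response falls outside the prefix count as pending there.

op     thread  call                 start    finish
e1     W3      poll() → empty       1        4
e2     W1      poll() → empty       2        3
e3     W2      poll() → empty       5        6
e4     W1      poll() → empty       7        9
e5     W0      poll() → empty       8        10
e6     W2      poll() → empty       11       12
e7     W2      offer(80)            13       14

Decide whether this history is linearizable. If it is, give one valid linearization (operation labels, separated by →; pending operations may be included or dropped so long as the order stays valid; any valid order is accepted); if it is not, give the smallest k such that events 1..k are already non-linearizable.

linearizable — witness: e1 → e2 → e3 → e4 → e5 → e6 → e7

1. e1 poll() → empty, leaving queue <>
2. e2 poll() → empty, leaving queue <>
3. e3 poll() → empty, leaving queue <>
4. e4 poll() → empty, leaving queue <>
5. e5 poll() → empty, leaving queue <>
6. e6 poll() → empty, leaving queue <>
7. e7 offer(80), leaving queue <80>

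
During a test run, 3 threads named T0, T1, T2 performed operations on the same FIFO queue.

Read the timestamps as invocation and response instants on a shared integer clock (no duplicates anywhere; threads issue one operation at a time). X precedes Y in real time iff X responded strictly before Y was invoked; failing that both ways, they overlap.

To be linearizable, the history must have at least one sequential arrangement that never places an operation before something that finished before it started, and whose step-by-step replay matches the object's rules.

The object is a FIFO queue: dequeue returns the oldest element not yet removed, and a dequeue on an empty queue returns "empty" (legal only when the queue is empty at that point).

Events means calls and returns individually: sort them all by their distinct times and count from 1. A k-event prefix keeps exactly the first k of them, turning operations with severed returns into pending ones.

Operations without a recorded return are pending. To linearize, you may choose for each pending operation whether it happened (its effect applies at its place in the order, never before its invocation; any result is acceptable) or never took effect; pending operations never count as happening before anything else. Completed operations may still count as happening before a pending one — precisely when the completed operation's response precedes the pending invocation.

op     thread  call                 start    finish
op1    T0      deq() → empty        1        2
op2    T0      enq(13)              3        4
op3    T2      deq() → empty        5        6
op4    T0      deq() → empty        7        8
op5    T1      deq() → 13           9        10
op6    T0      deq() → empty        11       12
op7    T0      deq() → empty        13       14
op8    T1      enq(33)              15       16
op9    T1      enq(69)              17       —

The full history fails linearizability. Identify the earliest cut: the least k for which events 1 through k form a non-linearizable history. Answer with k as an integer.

a valid linearization of events 1..5 exists, for instance op1, op2:
after step 1 (op1 deq() → empty): queue <>
after step 2 (op2 enq(13)): queue <13>
at event 6 (op3's time-6 response) nothing linearizes any more
sample order op1, op2, op3 stalls at step 3 — op3 deq() → empty has no legal effect

6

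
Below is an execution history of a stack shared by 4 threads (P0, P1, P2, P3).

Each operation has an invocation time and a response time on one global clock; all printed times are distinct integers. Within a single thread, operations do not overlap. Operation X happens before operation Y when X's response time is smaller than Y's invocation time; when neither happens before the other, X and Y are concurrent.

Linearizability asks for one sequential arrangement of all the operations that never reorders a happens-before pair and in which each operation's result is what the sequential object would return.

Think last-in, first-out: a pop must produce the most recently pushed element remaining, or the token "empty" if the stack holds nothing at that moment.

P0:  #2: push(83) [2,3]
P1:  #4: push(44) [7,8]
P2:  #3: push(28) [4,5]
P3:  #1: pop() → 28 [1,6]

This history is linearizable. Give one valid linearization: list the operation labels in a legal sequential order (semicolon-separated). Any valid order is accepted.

1. #2 push(83), leaving stack <83>
2. #3 push(28), leaving stack <83,28>
3. #1 pop() → 28, leaving stack <83>
4. #4 push(44), leaving stack <83,44>

#2; #3; #1; #4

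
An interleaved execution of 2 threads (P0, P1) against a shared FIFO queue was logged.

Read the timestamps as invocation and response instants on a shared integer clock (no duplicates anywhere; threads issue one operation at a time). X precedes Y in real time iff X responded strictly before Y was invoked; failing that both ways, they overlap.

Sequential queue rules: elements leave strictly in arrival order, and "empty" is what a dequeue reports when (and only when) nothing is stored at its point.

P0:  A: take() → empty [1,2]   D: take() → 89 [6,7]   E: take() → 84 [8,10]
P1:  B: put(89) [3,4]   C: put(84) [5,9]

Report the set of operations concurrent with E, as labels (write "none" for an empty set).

C

E runs from 8 to 10; window-overlapping ops are concurrent
A [1,2]: before
B [3,4]: before
C [5,9]: concurrent
D [6,7]: before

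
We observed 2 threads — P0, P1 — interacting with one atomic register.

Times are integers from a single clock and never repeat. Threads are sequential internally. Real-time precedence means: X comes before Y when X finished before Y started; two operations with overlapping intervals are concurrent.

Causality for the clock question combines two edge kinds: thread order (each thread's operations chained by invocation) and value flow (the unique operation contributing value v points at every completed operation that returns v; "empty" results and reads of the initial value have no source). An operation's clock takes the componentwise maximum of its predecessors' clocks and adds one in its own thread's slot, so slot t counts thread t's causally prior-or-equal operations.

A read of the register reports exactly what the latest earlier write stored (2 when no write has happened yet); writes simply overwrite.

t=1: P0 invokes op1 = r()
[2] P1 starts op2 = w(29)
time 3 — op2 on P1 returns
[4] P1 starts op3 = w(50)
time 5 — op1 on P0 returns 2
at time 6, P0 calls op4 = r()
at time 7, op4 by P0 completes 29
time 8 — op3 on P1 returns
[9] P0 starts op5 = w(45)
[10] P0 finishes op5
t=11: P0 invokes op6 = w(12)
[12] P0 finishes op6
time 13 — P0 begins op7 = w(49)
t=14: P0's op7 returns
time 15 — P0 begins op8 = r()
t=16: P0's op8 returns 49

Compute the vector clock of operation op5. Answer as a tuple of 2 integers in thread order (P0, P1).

(3, 1)

invoked at 2, op2 has no predecessors; its own P1 bump gives (0, 1)
invoked at 1, op1 has no predecessors; its own P0 bump gives (1, 0)
invoked at 4, op3 merges VC(op2)=(0, 1) and bumps P1's slot → (0, 2)
invoked at 6, op4 merges VC(op1)=(1, 0), VC(op2)=(0, 1) and bumps P0's slot → (2, 1)
invoked at 9, op5 merges VC(op4)=(2, 1) and bumps P0's slot → (3, 1)
invoked at 11, op6 merges VC(op5)=(3, 1) and bumps P0's slot → (4, 1)
invoked at 13, op7 merges VC(op6)=(4, 1) and bumps P0's slot → (5, 1)
invoked at 15, op8 merges VC(op7)=(5, 1) and bumps P0's slot → (6, 1)
target: VC(op5) = (3, 1)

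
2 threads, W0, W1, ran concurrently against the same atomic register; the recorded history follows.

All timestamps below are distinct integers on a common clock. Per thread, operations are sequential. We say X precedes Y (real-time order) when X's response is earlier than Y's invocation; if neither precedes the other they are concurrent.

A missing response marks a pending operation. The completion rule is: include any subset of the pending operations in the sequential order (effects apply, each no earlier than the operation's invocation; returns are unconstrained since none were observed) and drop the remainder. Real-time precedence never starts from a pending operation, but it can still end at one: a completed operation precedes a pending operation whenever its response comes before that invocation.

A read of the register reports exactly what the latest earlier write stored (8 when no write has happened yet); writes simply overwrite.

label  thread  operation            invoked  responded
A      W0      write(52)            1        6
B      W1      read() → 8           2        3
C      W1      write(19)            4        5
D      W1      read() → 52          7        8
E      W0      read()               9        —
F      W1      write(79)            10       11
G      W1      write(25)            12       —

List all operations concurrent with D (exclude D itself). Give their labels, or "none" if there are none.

none

D spans [7,8]: anything still running between times 7 and 8 counts as concurrent
A [1,6]: before
B [2,3]: before
C [4,5]: before
E [9,…): after
F [10,11]: after
G [12,…): after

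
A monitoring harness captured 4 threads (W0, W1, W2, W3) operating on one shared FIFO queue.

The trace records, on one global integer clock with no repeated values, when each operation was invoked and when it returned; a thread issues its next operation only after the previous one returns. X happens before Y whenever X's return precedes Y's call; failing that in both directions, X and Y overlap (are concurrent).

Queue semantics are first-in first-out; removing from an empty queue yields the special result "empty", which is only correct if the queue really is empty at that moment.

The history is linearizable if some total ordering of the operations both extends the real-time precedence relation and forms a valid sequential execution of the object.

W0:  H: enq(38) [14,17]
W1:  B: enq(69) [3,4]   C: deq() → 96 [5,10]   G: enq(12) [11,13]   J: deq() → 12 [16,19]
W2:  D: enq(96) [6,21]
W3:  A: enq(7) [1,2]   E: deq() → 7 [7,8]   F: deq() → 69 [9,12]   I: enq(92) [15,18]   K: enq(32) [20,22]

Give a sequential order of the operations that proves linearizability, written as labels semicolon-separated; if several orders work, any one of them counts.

A; B; D; E; F; C; G; H; I; J; K

1. A enq(7), leaving queue <7>
2. B enq(69), leaving queue <7,69>
3. D enq(96), leaving queue <7,69,96>
4. E deq() → 7, leaving queue <69,96>
5. F deq() → 69, leaving queue <96>
6. C deq() → 96, leaving queue <>
7. G enq(12), leaving queue <12>
8. H enq(38), leaving queue <12,38>
9. I enq(92), leaving queue <12,38,92>
10. J deq() → 12, leaving queue <38,92>
11. K enq(32), leaving queue <38,92,32>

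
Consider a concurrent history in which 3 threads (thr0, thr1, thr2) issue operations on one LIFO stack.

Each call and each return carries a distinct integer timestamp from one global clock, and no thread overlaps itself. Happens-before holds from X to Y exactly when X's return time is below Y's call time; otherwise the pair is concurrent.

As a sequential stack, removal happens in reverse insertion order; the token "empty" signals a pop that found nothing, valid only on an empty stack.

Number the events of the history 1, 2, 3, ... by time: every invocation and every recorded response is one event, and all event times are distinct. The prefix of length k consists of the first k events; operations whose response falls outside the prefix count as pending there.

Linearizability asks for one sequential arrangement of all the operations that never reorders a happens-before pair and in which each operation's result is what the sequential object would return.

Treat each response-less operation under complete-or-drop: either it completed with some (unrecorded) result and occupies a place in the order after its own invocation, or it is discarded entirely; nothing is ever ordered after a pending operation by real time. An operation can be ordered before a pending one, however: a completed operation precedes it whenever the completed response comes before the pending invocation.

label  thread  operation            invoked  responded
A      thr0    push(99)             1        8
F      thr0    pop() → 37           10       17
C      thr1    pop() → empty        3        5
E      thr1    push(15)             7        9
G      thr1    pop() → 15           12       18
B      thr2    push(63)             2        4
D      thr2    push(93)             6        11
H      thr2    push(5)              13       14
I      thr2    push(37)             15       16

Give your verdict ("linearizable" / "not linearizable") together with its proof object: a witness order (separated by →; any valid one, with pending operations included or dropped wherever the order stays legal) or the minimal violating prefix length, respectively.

linearizable — witness: C → A → B → D → E → G → H → I → F

after step 1 (C pop() → empty): stack <>
after step 2 (A push(99)): stack <99>
after step 3 (B push(63)): stack <99,63>
after step 4 (D push(93)): stack <99,63,93>
after step 5 (E push(15)): stack <99,63,93,15>
after step 6 (G pop() → 15): stack <99,63,93>
after step 7 (H push(5)): stack <99,63,93,5>
after step 8 (I push(37)): stack <99,63,93,5,37>
after step 9 (F pop() → 37): stack <99,63,93,5>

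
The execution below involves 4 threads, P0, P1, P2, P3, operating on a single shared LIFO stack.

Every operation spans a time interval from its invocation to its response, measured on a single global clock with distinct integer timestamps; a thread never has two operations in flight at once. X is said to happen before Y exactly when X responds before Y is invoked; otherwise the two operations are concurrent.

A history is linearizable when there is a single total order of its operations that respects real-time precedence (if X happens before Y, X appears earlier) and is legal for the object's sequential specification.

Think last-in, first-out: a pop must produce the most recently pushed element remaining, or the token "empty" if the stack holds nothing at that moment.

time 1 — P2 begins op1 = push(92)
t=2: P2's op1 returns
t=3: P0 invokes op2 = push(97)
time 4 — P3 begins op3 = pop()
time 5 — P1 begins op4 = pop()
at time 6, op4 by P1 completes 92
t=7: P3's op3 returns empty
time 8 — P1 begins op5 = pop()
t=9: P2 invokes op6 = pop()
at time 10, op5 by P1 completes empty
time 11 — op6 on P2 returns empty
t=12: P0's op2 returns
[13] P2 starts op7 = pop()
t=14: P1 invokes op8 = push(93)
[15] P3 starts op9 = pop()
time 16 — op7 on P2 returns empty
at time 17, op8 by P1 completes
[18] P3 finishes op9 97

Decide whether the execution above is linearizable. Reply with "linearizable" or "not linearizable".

a witness: op1, op4, op3, op5, op6, op2, op9, op7, op8
after step 1 (op1 push(92)): stack <92>
after step 2 (op4 pop() → 92): stack <>
after step 3 (op3 pop() → empty): stack <>
after step 4 (op5 pop() → empty): stack <>
after step 5 (op6 pop() → empty): stack <>
after step 6 (op2 push(97)): stack <97>
after step 7 (op9 pop() → 97): stack <>
after step 8 (op7 pop() → empty): stack <>
after step 9 (op8 push(93)): stack <93>

linearizable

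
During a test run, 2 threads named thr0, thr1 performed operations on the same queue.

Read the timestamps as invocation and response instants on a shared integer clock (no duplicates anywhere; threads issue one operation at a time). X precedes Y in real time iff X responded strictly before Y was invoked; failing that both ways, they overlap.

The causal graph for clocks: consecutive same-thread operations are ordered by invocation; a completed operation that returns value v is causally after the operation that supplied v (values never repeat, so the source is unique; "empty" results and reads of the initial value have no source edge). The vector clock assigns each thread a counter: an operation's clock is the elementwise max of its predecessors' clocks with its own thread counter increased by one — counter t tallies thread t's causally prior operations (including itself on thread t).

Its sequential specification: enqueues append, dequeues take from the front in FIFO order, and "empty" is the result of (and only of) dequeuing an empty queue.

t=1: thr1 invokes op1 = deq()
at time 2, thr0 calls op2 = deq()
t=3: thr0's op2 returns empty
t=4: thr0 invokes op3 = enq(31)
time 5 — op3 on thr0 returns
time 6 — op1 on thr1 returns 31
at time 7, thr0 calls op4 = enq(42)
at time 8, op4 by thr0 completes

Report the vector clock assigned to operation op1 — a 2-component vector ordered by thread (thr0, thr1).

op2, invoked 2, has no incoming edges; only thr0's bump applies → (1, 0)
op3, invoked 4, takes VC(op2)=(1, 0) under max, adds 1 for thr0 → (2, 0)
op1, invoked 1, takes VC(op3)=(2, 0) under max, adds 1 for thr1 → (2, 1)
op4, invoked 7, takes VC(op3)=(2, 0) under max, adds 1 for thr0 → (3, 0)
target: VC(op1) = (2, 1)

(2, 1)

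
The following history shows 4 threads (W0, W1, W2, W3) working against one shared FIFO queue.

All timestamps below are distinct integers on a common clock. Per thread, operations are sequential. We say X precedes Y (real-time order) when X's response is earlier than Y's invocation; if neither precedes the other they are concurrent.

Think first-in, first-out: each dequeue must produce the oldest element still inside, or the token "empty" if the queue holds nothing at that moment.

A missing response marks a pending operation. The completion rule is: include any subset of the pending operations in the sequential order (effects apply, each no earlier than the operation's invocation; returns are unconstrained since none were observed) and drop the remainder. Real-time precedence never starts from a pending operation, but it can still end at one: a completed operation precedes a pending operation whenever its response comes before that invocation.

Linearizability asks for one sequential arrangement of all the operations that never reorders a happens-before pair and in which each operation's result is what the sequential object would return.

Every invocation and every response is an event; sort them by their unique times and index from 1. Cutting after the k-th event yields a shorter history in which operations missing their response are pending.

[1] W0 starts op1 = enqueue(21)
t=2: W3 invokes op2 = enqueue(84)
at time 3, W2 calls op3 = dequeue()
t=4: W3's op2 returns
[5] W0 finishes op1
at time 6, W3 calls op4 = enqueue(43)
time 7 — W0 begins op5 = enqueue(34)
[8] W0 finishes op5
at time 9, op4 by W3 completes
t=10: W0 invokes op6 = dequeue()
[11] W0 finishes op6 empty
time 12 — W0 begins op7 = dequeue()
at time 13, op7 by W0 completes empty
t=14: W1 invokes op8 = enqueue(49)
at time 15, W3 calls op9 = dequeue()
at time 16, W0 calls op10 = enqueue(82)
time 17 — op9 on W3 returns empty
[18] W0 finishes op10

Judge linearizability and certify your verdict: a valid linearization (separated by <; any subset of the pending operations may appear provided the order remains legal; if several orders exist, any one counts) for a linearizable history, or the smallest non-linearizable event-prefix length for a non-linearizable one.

not linearizable — minimal violating prefix: 11 events

the violation lands at event 11, op6's response at time 11: events 1..10 linearize, events 1..11 do not
real-time-consistent orders of the 5 completed operations: 4 — all fail the FIFO queue replay
including or dropping the 1 pending operation (op3) in any combination fails
one such order, op1, op2, op4, op5, op6 (pending dropped), breaks at step 5 where op6 dequeue() → empty is illegal
one such order, op1, op2, op5, op4, op6 (pending dropped), breaks at step 5 where op6 dequeue() → empty is illegal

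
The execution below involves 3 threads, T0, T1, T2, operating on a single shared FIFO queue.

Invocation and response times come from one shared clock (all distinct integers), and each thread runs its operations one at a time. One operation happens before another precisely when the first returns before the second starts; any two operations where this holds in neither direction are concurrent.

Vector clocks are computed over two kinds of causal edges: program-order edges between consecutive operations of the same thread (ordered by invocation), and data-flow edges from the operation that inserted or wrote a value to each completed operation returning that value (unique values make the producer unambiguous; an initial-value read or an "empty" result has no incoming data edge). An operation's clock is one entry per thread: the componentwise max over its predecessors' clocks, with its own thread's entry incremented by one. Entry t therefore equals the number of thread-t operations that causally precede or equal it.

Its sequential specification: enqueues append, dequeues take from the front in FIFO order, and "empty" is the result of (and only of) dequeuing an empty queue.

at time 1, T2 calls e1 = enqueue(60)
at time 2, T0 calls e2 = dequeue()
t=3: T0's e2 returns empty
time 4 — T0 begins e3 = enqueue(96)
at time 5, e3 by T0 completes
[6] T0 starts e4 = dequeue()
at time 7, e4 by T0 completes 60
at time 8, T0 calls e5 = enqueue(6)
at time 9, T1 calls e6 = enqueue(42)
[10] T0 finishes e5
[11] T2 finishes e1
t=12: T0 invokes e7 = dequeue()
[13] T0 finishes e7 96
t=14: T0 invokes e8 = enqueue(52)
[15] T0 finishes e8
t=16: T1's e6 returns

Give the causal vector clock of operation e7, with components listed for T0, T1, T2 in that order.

(5, 0, 1)

invoked at 1, e1 has no predecessors; its own T2 bump gives (0, 0, 1)
invoked at 9, e6 has no predecessors; its own T1 bump gives (0, 1, 0)
invoked at 2, e2 has no predecessors; its own T0 bump gives (1, 0, 0)
merge at e3 (invoked 4): VC(e2)=(1, 0, 0), own-thread bump on T0 → (2, 0, 0)
merge at e4 (invoked 6): VC(e1)=(0, 0, 1), VC(e3)=(2, 0, 0), own-thread bump on T0 → (3, 0, 1)
merge at e5 (invoked 8): VC(e4)=(3, 0, 1), own-thread bump on T0 → (4, 0, 1)
merge at e7 (invoked 12): VC(e3)=(2, 0, 0), VC(e5)=(4, 0, 1), own-thread bump on T0 → (5, 0, 1)
merge at e8 (invoked 14): VC(e7)=(5, 0, 1), own-thread bump on T0 → (6, 0, 1)
target: VC(e7) = (5, 0, 1)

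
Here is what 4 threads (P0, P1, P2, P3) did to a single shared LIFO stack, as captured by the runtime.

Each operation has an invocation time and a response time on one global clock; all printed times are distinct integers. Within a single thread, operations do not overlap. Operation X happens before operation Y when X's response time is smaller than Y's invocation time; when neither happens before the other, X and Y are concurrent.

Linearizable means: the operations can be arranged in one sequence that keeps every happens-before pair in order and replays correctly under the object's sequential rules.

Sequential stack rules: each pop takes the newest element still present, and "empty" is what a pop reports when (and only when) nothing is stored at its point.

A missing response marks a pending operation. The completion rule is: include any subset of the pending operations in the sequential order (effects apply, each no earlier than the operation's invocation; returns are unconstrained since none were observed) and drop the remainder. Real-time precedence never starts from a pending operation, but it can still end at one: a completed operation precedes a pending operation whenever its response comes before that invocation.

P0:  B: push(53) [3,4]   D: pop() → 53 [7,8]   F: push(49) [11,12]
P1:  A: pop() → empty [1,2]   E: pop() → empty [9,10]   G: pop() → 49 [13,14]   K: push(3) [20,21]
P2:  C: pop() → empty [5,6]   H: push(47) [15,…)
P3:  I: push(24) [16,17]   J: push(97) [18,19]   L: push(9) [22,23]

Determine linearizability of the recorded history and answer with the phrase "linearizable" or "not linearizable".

not linearizable

already the first 6 events (up to C's response at time 6) admit no linearization; the first 5 still do
exhaustive check: the 3 completed LIFO stack ops admit one real-time order; illegal
one such order, A, B, C, breaks at step 3 where C pop() → empty is illegal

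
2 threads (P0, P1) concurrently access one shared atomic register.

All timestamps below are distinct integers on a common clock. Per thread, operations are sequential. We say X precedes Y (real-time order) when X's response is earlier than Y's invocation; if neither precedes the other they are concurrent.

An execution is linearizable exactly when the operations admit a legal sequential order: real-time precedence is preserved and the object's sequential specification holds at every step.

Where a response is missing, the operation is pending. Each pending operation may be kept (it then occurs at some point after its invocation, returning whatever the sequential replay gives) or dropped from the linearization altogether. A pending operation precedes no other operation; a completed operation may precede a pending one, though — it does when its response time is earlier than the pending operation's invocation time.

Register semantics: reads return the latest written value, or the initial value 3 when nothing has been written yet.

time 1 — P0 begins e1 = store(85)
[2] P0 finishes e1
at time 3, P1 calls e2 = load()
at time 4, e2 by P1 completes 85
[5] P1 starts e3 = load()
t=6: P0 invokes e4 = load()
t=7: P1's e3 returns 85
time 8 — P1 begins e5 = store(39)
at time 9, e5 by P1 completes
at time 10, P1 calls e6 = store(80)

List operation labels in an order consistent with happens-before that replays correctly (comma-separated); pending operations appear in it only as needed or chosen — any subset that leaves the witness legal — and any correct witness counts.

e1, e2, e3, e4, e5

1. e1 store(85), leaving value 85
2. e2 load() → 85, leaving value 85
3. e3 load() → 85, leaving value 85
4. e4 load() (pending, included), leaving value 85
5. e5 store(39), leaving value 39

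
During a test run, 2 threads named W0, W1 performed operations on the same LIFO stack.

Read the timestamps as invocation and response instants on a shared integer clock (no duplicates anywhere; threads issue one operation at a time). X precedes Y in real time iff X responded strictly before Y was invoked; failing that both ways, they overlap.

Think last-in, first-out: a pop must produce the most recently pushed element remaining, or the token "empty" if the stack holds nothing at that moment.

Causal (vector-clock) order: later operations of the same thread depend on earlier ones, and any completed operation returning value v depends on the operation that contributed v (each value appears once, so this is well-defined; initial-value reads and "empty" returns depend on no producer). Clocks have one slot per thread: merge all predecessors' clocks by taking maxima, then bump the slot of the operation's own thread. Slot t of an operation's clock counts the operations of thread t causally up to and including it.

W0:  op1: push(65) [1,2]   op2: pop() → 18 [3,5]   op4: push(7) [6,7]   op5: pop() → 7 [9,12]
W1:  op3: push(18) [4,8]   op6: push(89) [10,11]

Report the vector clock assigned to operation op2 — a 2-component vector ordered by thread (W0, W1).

(2, 1)

op3, invoked 4, has no incoming edges; only W1's bump applies → (0, 1)
op1, invoked 1, has no incoming edges; only W0's bump applies → (1, 0)
VC(op6, invoked at 10): max of VC(op3)=(0, 1), then +1 on thread W1 → (0, 2)
VC(op2, invoked at 3): max of VC(op1)=(1, 0), VC(op3)=(0, 1), then +1 on thread W0 → (2, 1)
VC(op4, invoked at 6): max of VC(op2)=(2, 1), then +1 on thread W0 → (3, 1)
VC(op5, invoked at 9): max of VC(op4)=(3, 1), then +1 on thread W0 → (4, 1)
target: VC(op2) = (2, 1)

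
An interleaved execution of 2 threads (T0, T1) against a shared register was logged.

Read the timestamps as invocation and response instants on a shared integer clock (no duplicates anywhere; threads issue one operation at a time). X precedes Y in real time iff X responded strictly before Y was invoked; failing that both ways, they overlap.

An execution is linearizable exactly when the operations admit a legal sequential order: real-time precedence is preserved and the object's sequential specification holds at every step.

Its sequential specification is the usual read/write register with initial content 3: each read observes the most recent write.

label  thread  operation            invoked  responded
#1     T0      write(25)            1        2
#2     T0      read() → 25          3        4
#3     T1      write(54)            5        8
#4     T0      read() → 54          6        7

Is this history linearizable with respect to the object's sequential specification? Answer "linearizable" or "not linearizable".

a witness: #1, #2, #3, #4
step 1: #1 write(25) — value 25
step 2: #2 read() → 25 — value 25
step 3: #3 write(54) — value 54
step 4: #4 read() → 54 — value 54

linearizable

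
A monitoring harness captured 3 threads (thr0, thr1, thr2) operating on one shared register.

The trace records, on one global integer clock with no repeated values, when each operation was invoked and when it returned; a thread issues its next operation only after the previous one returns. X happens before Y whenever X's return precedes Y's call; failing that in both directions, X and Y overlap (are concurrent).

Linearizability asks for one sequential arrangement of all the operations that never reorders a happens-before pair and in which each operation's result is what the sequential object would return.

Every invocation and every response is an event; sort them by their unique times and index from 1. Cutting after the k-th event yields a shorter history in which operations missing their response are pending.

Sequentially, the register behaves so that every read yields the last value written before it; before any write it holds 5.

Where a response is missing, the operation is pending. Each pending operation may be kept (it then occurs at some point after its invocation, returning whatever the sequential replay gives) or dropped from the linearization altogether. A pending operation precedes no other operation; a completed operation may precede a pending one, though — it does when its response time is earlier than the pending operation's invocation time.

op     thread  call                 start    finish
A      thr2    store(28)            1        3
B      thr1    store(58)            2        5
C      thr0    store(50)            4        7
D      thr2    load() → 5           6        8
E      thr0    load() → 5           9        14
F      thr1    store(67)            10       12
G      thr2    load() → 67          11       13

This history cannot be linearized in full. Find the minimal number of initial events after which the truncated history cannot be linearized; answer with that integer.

events 1..7 are still linearizable — one witness is A, B, C:
step 1: A store(28) — value 28
step 2: B store(58) — value 58
step 3: C store(50) — value 50
include event 8 — D responding at 8 — and every candidate order breaks
for example A, B, C, D fails at step 4: D load() → 5 is not legal there
for example A, B, D, C fails at step 3: D load() → 5 is not legal there

8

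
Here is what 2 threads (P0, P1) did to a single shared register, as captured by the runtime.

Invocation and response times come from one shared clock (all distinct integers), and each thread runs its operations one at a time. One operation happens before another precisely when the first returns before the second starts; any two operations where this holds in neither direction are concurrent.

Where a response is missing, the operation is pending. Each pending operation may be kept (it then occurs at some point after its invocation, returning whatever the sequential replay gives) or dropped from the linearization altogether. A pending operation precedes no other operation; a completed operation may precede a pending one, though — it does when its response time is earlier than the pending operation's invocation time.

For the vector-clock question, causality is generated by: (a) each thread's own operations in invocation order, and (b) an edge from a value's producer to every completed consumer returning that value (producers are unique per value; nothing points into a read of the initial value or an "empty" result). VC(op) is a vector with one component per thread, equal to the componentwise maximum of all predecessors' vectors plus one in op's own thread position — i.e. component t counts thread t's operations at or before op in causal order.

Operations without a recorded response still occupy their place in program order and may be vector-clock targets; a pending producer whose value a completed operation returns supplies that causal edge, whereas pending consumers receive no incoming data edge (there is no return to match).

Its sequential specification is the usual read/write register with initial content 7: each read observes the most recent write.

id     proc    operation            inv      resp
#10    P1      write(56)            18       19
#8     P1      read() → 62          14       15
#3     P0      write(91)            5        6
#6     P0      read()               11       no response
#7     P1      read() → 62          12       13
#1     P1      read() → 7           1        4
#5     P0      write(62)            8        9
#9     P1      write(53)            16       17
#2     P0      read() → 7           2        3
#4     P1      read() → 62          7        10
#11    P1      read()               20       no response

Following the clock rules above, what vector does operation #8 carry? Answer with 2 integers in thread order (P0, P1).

(3, 4)

invoked at 1, #1 has no predecessors; its own P1 bump gives (0, 1)
invoked at 2, #2 has no predecessors; its own P0 bump gives (1, 0)
#3 (invocation 5): componentwise max over VC(#2)=(1, 0), +1 at P0, giving (2, 0)
#5 (invocation 8): componentwise max over VC(#3)=(2, 0), +1 at P0, giving (3, 0)
#6 (invocation 11): componentwise max over VC(#5)=(3, 0), +1 at P0, giving (4, 0)
#4 (invocation 7): componentwise max over VC(#1)=(0, 1), VC(#5)=(3, 0), +1 at P1, giving (3, 2)
#7 (invocation 12): componentwise max over VC(#4)=(3, 2), VC(#5)=(3, 0), +1 at P1, giving (3, 3)
#8 (invocation 14): componentwise max over VC(#5)=(3, 0), VC(#7)=(3, 3), +1 at P1, giving (3, 4)
#9 (invocation 16): componentwise max over VC(#8)=(3, 4), +1 at P1, giving (3, 5)
#10 (invocation 18): componentwise max over VC(#9)=(3, 5), +1 at P1, giving (3, 6)
#11 (invocation 20): componentwise max over VC(#10)=(3, 6), +1 at P1, giving (3, 7)
target: VC(#8) = (3, 4)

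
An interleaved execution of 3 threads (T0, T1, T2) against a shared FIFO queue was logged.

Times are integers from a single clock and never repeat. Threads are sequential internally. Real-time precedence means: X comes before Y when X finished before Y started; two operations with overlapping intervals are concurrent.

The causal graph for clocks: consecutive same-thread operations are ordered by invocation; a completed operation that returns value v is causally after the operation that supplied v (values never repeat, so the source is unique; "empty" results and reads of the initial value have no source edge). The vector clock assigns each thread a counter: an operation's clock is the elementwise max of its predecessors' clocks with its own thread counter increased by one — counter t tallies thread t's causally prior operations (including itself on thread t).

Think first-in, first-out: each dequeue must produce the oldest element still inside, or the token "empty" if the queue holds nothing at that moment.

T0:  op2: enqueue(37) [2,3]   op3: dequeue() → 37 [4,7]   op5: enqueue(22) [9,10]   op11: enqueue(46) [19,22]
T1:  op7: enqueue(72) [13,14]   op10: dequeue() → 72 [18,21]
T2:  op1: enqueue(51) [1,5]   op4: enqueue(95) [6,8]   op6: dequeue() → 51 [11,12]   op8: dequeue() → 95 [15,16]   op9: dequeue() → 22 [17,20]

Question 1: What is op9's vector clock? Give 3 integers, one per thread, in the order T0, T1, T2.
Answer: (3, 0, 5)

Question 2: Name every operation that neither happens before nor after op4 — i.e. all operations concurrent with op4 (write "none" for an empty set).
Answer: op3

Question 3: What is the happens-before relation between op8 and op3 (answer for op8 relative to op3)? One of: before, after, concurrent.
Answer: after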